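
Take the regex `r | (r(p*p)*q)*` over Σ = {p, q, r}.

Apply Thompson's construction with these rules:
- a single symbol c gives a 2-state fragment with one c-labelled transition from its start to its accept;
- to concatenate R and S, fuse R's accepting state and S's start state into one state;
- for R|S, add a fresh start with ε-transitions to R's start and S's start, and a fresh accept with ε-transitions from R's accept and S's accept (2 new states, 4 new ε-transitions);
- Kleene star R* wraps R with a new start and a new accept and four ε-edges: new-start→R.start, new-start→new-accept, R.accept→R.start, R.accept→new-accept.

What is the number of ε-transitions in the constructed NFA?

Per subexpression:
Each of the 5 symbol leaves contributes 0 ε-transitions.
  p* = 4 ε-transitions
  p*p = 4 ε-transitions
  (p*p)* = 8 ε-transitions
  r(p*p)*q = 8 ε-transitions
  (r(p*p)*q)* = 12 ε-transitions
  r | (r(p*p)*q)* = 16 ε-transitions

16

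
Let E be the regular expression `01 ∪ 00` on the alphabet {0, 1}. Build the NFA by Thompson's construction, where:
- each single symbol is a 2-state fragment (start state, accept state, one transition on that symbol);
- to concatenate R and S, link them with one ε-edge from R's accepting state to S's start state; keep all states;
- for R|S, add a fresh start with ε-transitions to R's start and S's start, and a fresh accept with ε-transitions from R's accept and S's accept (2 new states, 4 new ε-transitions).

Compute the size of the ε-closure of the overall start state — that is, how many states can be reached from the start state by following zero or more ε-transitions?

Let C(F) = |ε-closure(F.start)| within fragment F, and note whether F accepts ε. Symbol fragments have C = 1 and do not accept ε. Then:
  01 — |closure| equals the left operand's closure size = 1 (its accept is not ε-reachable, so the closure stops there)
  00 — |closure| equals the left operand's closure size = 1 (its accept is not ε-reachable, so the closure stops there)
  01 ∪ 00 — |closure| = 1 + 1 + 1 = 3 (the new accept is not ε-reachable since no branch accepts ε)

3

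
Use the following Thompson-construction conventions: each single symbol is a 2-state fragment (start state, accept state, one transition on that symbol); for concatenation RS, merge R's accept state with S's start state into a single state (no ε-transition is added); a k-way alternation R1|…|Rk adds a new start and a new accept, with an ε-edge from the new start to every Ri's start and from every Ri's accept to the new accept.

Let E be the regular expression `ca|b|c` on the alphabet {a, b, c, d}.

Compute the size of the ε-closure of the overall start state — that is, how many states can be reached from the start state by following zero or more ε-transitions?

4

Work bottom-up. For each fragment F, track |ε-closure(F.start)| and whether F's accept lies in that closure (i.e. whether F accepts ε). A single-symbol fragment has closure size 1 and does not accept ε.
  ca — same as the first factor's closure: |closure| = 1
  ca|b|c — |closure| = 1 + 1 + 1 + 1 = 4 (the new accept is not ε-reachable since no branch accepts ε)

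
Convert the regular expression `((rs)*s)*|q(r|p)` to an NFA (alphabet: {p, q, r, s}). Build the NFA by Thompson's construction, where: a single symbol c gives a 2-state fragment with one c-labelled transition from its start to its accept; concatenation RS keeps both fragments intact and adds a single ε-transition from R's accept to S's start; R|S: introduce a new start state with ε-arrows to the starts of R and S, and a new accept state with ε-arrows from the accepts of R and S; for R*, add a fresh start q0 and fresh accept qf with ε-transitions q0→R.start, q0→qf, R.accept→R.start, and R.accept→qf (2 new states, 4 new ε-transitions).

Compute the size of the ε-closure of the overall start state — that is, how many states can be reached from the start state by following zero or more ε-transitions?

9

Compute the ε-closure size of each fragment's start state recursively; a symbol fragment's start has no outgoing ε-edge, so its closure is just itself (size 1).
  rs → same as the first factor's closure: C = 1
  (rs)* → new start has ε-edges to the inner start and to the new accept, so C = 2 + 1 = 3
  (rs)*s → C = 3 + 1 = 4 (closure spills across the concat boundary because the left factor accepts ε)
  ((rs)*s)* → the star's fresh start ε-reaches both the body's start and the fresh accept: C = 2 + 4 = 6
  r|p → C = 1 + 1 + 1 = 3 (the new accept is not ε-reachable since no branch accepts ε)
  q(r|p) → C equals the left operand's closure size = 1 (its accept is not ε-reachable, so the closure stops there)
  ((rs)*s)*|q(r|p) → C = 1 (new start) + (6 + 1) + 1 (new accept, since some branch ε-reaches its own accept) = 9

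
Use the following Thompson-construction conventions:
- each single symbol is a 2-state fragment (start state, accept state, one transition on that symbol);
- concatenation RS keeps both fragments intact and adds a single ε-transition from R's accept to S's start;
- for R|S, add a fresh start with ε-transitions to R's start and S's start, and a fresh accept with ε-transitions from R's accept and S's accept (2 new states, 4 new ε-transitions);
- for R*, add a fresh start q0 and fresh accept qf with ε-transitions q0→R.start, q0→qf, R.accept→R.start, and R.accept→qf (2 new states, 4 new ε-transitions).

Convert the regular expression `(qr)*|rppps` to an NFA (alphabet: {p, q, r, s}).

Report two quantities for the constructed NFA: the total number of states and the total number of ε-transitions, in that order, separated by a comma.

18, 13

Per subexpression:
Each of the 7 symbol leaves contributes 2 states and 0 ε-transitions.
  qr → 4 states, 1 ε-transition
  (qr)* → 6 states, 5 ε-transitions
  rppps → 10 states, 4 ε-transitions
  (qr)*|rppps → 18 states, 13 ε-transitions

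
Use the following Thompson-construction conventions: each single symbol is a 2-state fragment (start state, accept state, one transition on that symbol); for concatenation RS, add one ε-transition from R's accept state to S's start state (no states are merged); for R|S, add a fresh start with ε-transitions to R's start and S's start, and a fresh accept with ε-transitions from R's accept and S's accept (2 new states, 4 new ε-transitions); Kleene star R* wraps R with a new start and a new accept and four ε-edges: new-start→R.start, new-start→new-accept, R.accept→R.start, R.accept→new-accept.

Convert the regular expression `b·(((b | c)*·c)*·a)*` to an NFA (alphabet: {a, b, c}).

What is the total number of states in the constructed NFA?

By structural recursion:
Each of the 5 symbol leaves contributes a 2-state fragment.
  b | c → 6 states
  (b | c)* → 8 states
  (b | c)*·c → 10 states
  ((b | c)*·c)* → 12 states
  ((b | c)*·c)*·a → 14 states
  (((b | c)*·c)*·a)* → 16 states
  b·(((b | c)*·c)*·a)* → 18 states

18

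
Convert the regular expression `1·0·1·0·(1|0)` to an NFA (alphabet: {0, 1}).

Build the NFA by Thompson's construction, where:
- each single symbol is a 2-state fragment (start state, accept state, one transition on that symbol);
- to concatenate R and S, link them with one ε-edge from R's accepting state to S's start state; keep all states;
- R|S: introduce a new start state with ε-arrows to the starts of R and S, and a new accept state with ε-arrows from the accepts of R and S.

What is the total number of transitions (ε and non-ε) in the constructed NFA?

By structural recursion:
Each of the 6 symbol leaves contributes 1 transition (1 symbol, 0 ε).
  1|0 : 6 transitions (2 symbol, 4 ε)
  1·0·1·0·(1|0) : 14 transitions (6 symbol, 8 ε)

14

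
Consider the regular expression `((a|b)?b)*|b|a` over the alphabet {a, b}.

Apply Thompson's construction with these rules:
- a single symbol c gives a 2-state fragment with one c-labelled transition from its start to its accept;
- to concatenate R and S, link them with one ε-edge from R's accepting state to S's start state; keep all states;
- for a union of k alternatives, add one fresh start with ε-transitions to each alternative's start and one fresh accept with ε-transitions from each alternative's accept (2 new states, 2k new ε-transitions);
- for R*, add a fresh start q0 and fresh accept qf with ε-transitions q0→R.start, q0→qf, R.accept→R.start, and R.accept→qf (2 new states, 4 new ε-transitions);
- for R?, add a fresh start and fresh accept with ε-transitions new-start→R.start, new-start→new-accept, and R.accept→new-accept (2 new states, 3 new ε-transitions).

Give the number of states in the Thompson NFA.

Building bottom-up:
Each of the 5 symbol leaves contributes a 2-state fragment.
  a|b = 6 states
  (a|b)? = 8 states
  (a|b)?b = 10 states
  ((a|b)?b)* = 12 states
  ((a|b)?b)*|b|a = 18 states

18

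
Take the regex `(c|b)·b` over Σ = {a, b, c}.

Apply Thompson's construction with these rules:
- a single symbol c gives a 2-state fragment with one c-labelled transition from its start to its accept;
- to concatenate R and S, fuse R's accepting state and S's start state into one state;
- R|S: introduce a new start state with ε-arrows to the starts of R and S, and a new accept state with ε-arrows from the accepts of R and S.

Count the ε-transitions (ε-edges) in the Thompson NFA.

4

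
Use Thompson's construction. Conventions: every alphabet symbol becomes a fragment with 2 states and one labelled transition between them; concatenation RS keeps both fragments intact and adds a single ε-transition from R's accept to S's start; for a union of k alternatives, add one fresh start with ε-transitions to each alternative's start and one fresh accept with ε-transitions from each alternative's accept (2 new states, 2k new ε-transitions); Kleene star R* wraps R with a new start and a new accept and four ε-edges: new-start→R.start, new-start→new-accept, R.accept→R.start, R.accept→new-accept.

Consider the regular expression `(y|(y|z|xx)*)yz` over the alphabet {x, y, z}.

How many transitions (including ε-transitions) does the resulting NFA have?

24

By structural recursion:
Each of the 7 symbol leaves contributes 1 transition (1 symbol, 0 ε).
  xx = 3 transitions (2 symbol, 1 ε)
  y|z|xx = 11 transitions (4 symbol, 7 ε)
  (y|z|xx)* = 15 transitions (4 symbol, 11 ε)
  y|(y|z|xx)* = 20 transitions (5 symbol, 15 ε)
  (y|(y|z|xx)*)yz = 24 transitions (7 symbol, 17 ε)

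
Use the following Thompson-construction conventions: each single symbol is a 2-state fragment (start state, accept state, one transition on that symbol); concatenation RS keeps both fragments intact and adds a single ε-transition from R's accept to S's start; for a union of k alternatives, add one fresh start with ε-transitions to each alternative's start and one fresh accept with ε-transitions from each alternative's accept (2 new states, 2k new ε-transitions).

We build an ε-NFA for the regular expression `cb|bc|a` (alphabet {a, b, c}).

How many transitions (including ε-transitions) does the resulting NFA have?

Recursing over subexpressions:
Each of the 5 symbol leaves contributes 1 transition (1 symbol, 0 ε).
  cb — 3 transitions (2 symbol, 1 ε)
  bc — 3 transitions (2 symbol, 1 ε)
  cb|bc|a — 13 transitions (5 symbol, 8 ε)

13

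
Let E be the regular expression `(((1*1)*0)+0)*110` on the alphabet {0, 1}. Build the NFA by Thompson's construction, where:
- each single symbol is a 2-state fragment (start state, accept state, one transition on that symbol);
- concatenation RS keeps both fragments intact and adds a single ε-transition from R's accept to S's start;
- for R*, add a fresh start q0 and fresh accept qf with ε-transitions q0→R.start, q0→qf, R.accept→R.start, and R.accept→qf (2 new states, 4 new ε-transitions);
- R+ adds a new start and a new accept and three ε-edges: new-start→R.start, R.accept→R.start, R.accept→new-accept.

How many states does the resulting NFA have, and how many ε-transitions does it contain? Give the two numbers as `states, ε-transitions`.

22, 21

Building bottom-up:
Each of the 7 symbol leaves contributes 2 states and 0 ε-transitions.
  1* → 4 states, 4 ε-transitions
  1*1 → 6 states, 5 ε-transitions
  (1*1)* → 8 states, 9 ε-transitions
  (1*1)*0 → 10 states, 10 ε-transitions
  ((1*1)*0)+ → 12 states, 13 ε-transitions
  ((1*1)*0)+0 → 14 states, 14 ε-transitions
  (((1*1)*0)+0)* → 16 states, 18 ε-transitions
  (((1*1)*0)+0)*110 → 22 states, 21 ε-transitions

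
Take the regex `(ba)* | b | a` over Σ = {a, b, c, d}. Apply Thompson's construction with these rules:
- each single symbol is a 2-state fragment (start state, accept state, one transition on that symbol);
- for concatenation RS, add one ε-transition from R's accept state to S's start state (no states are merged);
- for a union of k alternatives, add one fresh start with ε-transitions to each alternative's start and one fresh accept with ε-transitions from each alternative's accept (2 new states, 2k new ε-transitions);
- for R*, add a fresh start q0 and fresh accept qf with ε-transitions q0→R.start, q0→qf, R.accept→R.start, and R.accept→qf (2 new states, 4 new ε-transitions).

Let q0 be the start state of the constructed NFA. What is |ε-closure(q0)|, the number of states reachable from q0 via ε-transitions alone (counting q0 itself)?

7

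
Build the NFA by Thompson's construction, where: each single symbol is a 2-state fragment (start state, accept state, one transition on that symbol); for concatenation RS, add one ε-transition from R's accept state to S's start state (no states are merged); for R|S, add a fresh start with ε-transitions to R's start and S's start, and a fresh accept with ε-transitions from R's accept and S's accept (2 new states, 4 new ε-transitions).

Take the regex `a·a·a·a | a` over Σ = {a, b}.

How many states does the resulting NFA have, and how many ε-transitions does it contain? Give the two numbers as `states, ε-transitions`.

12, 7

Recursing over subexpressions:
Each of the 5 symbol leaves contributes 2 states and 0 ε-transitions.
  a·a·a·a = 8 states, 3 ε-transitions
  a·a·a·a | a = 12 states, 7 ε-transitions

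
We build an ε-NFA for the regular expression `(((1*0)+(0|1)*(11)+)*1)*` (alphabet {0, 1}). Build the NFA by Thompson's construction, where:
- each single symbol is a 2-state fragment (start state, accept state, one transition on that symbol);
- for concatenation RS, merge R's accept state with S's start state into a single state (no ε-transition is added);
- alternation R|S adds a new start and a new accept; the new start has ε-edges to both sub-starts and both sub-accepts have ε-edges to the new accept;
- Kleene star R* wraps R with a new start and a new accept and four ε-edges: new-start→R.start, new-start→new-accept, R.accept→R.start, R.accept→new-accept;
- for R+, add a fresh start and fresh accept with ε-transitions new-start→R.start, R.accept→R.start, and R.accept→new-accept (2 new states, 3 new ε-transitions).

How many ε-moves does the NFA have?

By structural recursion:
Each of the 7 symbol leaves contributes 0 ε-transitions.
  1* = 4 ε-transitions
  1*0 = 4 ε-transitions
  (1*0)+ = 7 ε-transitions
  0|1 = 4 ε-transitions
  (0|1)* = 8 ε-transitions
  11 = 0 ε-transitions
  (11)+ = 3 ε-transitions
  (1*0)+(0|1)*(11)+ = 18 ε-transitions
  ((1*0)+(0|1)*(11)+)* = 22 ε-transitions
  ((1*0)+(0|1)*(11)+)*1 = 22 ε-transitions
  (((1*0)+(0|1)*(11)+)*1)* = 26 ε-transitions

26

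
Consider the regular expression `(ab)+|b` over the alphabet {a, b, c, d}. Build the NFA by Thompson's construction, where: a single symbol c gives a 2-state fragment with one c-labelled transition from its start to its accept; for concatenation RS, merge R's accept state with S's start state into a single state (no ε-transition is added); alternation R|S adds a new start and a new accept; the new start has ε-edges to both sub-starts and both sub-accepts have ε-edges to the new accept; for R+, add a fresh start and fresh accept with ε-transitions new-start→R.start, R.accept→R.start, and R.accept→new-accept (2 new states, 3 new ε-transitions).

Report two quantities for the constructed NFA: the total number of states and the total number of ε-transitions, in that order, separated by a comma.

9, 7

Per subexpression:
Each of the 3 symbol leaves contributes 2 states and 0 ε-transitions.
  ab — 3 states, 0 ε-transitions
  (ab)+ — 5 states, 3 ε-transitions
  (ab)+|b — 9 states, 7 ε-transitions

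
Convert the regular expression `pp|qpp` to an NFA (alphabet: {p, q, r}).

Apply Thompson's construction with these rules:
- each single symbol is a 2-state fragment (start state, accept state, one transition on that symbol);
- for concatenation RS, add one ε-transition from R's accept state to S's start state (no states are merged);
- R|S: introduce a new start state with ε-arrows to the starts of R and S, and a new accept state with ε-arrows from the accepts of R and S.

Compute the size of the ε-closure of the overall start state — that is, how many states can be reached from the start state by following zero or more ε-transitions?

Let C(F) = |ε-closure(F.start)| within fragment F, and note whether F accepts ε. Symbol fragments have C = 1 and do not accept ε. Then:
  pp → |closure| equals the left operand's closure size = 1 (its accept is not ε-reachable, so the closure stops there)
  qpp → same as the first factor's closure: |closure| = 1
  pp|qpp → new start ε-reaches every alternative's start; none of them accept ε, so the new accept is not reached: |closure| = 1 + 1 + 1 = 3

3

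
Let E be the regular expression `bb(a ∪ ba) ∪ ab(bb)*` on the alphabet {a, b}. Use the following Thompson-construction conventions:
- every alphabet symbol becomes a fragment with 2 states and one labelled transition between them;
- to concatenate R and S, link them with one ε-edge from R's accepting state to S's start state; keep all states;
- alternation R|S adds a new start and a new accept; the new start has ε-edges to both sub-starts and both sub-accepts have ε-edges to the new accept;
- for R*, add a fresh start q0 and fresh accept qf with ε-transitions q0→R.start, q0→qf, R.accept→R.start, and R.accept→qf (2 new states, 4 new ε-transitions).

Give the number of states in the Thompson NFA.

24

Per subexpression:
Each of the 9 symbol leaves contributes a 2-state fragment.
  ba → 4 states
  a ∪ ba → 8 states
  bb(a ∪ ba) → 12 states
  bb → 4 states
  (bb)* → 6 states
  ab(bb)* → 10 states
  bb(a ∪ ba) ∪ ab(bb)* → 24 states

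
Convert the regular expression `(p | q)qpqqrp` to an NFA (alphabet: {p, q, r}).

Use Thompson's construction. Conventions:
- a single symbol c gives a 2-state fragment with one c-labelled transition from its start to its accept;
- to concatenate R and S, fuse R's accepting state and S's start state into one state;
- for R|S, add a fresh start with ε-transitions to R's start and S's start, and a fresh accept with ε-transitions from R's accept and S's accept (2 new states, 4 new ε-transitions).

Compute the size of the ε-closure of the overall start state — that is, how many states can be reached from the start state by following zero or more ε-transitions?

3

Compute the ε-closure size of each fragment's start state recursively; a symbol fragment's start has no outgoing ε-edge, so its closure is just itself (size 1).
  p | q → C = 1 + 1 + 1 = 3 (the new accept is not ε-reachable since no branch accepts ε)
  (p | q)qpqqrp → same as the first factor's closure: C = 3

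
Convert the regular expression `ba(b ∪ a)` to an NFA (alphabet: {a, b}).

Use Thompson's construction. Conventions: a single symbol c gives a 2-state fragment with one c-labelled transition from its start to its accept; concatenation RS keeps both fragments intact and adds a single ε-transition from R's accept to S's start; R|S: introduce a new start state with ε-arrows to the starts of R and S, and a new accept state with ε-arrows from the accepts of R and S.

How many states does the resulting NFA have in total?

10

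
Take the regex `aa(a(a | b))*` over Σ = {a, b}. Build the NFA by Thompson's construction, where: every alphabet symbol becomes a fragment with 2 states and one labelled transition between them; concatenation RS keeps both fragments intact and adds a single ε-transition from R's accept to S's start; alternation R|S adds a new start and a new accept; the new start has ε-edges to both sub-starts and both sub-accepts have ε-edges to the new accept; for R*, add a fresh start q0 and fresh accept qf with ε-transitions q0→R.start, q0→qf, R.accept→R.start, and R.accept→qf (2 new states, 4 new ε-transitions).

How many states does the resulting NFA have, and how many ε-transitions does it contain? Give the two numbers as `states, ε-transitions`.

14, 11

Bottom-up over the parse tree:
Each of the 5 symbol leaves contributes 2 states and 0 ε-transitions.
  a | b → 6 states, 4 ε-transitions
  a(a | b) → 8 states, 5 ε-transitions
  (a(a | b))* → 10 states, 9 ε-transitions
  aa(a(a | b))* → 14 states, 11 ε-transitions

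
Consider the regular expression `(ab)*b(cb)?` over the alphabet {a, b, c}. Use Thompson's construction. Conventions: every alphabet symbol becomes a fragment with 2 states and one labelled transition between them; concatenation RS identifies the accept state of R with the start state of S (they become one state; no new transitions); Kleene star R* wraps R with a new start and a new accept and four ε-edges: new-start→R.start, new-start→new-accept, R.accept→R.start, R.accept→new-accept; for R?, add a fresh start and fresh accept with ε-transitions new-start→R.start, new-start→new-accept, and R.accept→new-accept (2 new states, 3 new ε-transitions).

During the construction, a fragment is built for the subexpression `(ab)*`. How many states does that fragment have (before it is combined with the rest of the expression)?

5

Fragment for `(ab)*`:
Each of the 2 symbol leaves contributes a 2-state fragment.
  ab : 3 states
  (ab)* : 5 states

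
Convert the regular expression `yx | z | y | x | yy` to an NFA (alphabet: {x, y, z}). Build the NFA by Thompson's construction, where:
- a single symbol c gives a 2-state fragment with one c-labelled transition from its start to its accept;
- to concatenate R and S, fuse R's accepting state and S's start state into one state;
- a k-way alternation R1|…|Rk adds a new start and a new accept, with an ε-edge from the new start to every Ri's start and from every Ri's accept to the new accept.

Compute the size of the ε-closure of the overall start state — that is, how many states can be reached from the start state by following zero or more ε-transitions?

6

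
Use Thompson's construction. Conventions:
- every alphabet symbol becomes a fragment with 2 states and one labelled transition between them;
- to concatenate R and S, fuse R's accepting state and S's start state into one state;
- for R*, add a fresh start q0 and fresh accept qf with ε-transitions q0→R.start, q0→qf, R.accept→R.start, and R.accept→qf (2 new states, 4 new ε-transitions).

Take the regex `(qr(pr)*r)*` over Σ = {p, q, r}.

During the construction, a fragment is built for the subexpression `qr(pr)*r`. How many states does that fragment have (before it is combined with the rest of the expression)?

Fragment for `qr(pr)*r`:
Each of the 5 symbol leaves contributes a 2-state fragment.
  pr = 3 states
  (pr)* = 5 states
  qr(pr)*r = 8 states

8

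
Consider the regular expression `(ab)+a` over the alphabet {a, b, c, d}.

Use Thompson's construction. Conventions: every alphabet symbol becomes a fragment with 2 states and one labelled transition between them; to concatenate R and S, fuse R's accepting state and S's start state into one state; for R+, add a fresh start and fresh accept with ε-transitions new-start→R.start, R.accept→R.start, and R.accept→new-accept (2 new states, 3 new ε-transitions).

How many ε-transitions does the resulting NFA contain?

3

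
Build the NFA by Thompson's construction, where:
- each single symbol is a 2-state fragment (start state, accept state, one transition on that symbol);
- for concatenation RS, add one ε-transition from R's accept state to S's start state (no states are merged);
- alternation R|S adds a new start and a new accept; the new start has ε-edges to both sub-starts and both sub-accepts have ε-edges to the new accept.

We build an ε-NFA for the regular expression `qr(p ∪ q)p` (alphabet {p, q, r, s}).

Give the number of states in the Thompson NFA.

12

Bottom-up over the parse tree:
Each of the 5 symbol leaves contributes a 2-state fragment.
  p ∪ q = 6 states
  qr(p ∪ q)p = 12 states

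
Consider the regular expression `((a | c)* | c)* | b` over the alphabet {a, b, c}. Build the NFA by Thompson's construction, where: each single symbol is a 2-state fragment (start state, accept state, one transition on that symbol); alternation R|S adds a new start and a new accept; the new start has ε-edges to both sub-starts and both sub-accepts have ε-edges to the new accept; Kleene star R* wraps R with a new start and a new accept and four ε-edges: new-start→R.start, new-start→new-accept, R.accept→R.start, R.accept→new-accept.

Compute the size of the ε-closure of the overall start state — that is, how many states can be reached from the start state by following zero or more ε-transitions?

13

Work bottom-up. For each fragment F, track |ε-closure(F.start)| and whether F's accept lies in that closure (i.e. whether F accepts ε). A single-symbol fragment has closure size 1 and does not accept ε.
  a | c — C = 1 + 1 + 1 = 3 (the new accept is not ε-reachable since no branch accepts ε)
  (a | c)* — the star's fresh start ε-reaches both the body's start and the fresh accept: C = 2 + 3 = 5
  (a | c)* | c — new start ε-reaches every alternative's start; at least one alternative accepts ε, so the union's new accept is reached too: C = 1 + 5 + 1 + 1 = 8
  ((a | c)* | c)* — C = 1 (new start) + 8 (body) + 1 (new accept) = 10
  ((a | c)* | c)* | b — C = 1 (new start) + (10 + 1) + 1 (new accept, since some branch ε-reaches its own accept) = 13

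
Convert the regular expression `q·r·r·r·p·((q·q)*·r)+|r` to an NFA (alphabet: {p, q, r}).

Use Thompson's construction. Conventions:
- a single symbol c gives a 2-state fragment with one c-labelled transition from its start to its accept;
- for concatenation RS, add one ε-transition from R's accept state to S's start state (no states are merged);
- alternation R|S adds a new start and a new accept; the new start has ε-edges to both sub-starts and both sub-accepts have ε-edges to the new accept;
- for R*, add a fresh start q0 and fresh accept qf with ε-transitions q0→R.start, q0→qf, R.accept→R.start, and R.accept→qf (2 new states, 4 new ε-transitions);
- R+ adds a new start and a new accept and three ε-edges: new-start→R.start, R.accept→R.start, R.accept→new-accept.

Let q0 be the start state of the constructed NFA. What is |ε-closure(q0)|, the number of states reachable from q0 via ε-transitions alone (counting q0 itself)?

3

Let C(F) = |ε-closure(F.start)| within fragment F, and note whether F accepts ε. Symbol fragments have C = 1 and do not accept ε. Then:
  q·q — |ε-closure| equals the left operand's closure size = 1 (its accept is not ε-reachable, so the closure stops there)
  (q·q)* — |ε-closure| = 1 (new start) + 1 (body) + 1 (new accept) = 3
  (q·q)*·r — the left operand accepts ε, so the closure extends into the next operand (via the concat ε-link); |ε-closure| = 3 + 1 = 4
  ((q·q)*·r)+ — new start ε-reaches only the body's start; the new accept needs a symbol first: |ε-closure| = 1 + 4 = 5
  q·r·r·r·p·((q·q)*·r)+ — |ε-closure| equals the left operand's closure size = 1 (its accept is not ε-reachable, so the closure stops there)
  q·r·r·r·p·((q·q)*·r)+|r — |ε-closure| = 1 + 1 + 1 = 3 (the new accept is not ε-reachable since no branch accepts ε)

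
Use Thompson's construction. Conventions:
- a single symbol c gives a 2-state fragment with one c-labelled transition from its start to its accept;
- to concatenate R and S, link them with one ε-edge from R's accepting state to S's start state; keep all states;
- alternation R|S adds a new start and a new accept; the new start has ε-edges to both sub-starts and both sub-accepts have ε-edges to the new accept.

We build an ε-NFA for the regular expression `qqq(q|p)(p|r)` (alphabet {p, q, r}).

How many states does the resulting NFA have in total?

Bottom-up over the parse tree:
Each of the 7 symbol leaves contributes a 2-state fragment.
  q|p — 6 states
  p|r — 6 states
  qqq(q|p)(p|r) — 18 states

18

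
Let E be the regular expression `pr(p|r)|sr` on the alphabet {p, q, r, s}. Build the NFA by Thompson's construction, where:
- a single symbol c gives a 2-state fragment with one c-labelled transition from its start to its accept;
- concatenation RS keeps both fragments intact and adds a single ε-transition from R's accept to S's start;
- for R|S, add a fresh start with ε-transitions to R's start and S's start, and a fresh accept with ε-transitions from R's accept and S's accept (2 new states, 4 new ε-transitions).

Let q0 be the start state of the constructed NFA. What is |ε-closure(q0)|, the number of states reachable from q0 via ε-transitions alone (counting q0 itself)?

3

Work bottom-up. For each fragment F, track |ε-closure(F.start)| and whether F's accept lies in that closure (i.e. whether F accepts ε). A single-symbol fragment has closure size 1 and does not accept ε.
  p|r — new start ε-reaches every alternative's start; none of them accept ε, so the new accept is not reached: C = 1 + 1 + 1 = 3
  pr(p|r) — same as the first factor's closure: C = 1
  sr — C equals the left operand's closure size = 1 (its accept is not ε-reachable, so the closure stops there)
  pr(p|r)|sr — C = 1 + 1 + 1 = 3 (the new accept is not ε-reachable since no branch accepts ε)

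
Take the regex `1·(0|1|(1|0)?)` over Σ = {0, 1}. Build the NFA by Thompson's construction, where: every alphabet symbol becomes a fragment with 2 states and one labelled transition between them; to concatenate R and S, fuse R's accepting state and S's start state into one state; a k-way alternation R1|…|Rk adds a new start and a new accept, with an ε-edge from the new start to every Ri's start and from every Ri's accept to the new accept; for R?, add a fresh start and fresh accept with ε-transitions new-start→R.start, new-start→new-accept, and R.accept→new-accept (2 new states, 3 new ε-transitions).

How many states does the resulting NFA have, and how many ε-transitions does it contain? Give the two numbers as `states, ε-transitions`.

Recursing over subexpressions:
Each of the 5 symbol leaves contributes 2 states and 0 ε-transitions.
  1|0 — 6 states, 4 ε-transitions
  (1|0)? — 8 states, 7 ε-transitions
  0|1|(1|0)? — 14 states, 13 ε-transitions
  1·(0|1|(1|0)?) — 15 states, 13 ε-transitions

15, 13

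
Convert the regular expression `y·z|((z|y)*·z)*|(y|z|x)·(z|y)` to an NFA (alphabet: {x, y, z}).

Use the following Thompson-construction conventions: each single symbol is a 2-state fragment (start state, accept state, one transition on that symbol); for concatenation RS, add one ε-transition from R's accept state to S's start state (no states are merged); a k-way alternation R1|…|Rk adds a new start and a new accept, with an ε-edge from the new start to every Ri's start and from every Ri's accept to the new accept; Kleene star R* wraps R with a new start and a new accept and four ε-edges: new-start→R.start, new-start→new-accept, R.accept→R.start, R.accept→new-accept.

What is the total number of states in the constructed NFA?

Recursing over subexpressions:
Each of the 10 symbol leaves contributes a 2-state fragment.
  y·z → 4 states
  z|y → 6 states
  (z|y)* → 8 states
  (z|y)*·z → 10 states
  ((z|y)*·z)* → 12 states
  y|z|x → 8 states
  z|y → 6 states
  (y|z|x)·(z|y) → 14 states
  y·z|((z|y)*·z)*|(y|z|x)·(z|y) → 32 states

32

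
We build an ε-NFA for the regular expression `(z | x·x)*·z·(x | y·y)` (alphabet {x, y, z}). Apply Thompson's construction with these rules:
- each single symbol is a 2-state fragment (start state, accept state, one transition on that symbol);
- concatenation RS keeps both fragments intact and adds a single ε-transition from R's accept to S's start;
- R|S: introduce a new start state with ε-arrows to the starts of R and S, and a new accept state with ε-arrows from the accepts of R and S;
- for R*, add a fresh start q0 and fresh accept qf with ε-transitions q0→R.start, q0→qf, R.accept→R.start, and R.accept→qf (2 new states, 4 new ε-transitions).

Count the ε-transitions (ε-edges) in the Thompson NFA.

16

Per subexpression:
Each of the 7 symbol leaves contributes 0 ε-transitions.
  x·x : 1 ε-transition
  z | x·x : 5 ε-transitions
  (z | x·x)* : 9 ε-transitions
  y·y : 1 ε-transition
  x | y·y : 5 ε-transitions
  (z | x·x)*·z·(x | y·y) : 16 ε-transitions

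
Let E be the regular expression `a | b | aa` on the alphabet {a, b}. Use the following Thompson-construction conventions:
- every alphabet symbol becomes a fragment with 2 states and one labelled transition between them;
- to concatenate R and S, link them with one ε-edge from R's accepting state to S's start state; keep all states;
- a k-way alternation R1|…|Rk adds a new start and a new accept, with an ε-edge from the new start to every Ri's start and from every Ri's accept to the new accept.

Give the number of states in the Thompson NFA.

By structural recursion:
Each of the 4 symbol leaves contributes a 2-state fragment.
  aa — 4 states
  a | b | aa — 10 states

10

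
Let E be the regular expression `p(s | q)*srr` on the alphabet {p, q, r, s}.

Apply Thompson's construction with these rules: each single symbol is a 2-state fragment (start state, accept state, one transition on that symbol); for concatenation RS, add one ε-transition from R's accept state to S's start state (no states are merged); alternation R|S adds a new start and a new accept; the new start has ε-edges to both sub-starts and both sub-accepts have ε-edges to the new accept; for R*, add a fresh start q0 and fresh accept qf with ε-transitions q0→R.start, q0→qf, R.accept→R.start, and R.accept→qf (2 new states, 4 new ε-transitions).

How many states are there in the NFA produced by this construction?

Recursing over subexpressions:
Each of the 6 symbol leaves contributes a 2-state fragment.
  s | q — 6 states
  (s | q)* — 8 states
  p(s | q)*srr — 16 states

16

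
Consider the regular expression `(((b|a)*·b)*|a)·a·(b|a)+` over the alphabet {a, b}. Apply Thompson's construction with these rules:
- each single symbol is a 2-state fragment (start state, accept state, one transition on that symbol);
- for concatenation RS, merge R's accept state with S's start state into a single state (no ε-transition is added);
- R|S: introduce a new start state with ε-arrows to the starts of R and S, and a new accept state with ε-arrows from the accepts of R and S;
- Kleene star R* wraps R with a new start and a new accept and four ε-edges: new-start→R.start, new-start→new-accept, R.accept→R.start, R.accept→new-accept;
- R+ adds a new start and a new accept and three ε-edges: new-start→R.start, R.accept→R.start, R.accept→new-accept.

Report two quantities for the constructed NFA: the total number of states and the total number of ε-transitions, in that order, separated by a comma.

23, 23

Recursing over subexpressions:
Each of the 7 symbol leaves contributes 2 states and 0 ε-transitions.
  b|a = 6 states, 4 ε-transitions
  (b|a)* = 8 states, 8 ε-transitions
  (b|a)*·b = 9 states, 8 ε-transitions
  ((b|a)*·b)* = 11 states, 12 ε-transitions
  ((b|a)*·b)*|a = 15 states, 16 ε-transitions
  b|a = 6 states, 4 ε-transitions
  (b|a)+ = 8 states, 7 ε-transitions
  (((b|a)*·b)*|a)·a·(b|a)+ = 23 states, 23 ε-transitions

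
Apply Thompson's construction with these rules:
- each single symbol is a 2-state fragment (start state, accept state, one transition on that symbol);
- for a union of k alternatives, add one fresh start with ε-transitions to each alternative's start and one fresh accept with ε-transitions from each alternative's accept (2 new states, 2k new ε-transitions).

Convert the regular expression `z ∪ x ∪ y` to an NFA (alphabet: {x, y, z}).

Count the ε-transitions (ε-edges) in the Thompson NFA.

6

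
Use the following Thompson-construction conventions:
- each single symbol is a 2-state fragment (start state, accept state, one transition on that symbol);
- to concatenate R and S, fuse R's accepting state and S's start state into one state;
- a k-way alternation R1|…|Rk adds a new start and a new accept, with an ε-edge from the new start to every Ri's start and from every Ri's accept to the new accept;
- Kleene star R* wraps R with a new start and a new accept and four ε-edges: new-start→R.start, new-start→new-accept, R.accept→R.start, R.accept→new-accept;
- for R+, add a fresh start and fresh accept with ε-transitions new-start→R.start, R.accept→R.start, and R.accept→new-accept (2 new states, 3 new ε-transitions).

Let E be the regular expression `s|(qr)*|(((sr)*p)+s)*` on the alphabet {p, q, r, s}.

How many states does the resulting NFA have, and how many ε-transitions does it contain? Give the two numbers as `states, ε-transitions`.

20, 21

Per subexpression:
Each of the 7 symbol leaves contributes 2 states and 0 ε-transitions.
  qr : 3 states, 0 ε-transitions
  (qr)* : 5 states, 4 ε-transitions
  sr : 3 states, 0 ε-transitions
  (sr)* : 5 states, 4 ε-transitions
  (sr)*p : 6 states, 4 ε-transitions
  ((sr)*p)+ : 8 states, 7 ε-transitions
  ((sr)*p)+s : 9 states, 7 ε-transitions
  (((sr)*p)+s)* : 11 states, 11 ε-transitions
  s|(qr)*|(((sr)*p)+s)* : 20 states, 21 ε-transitions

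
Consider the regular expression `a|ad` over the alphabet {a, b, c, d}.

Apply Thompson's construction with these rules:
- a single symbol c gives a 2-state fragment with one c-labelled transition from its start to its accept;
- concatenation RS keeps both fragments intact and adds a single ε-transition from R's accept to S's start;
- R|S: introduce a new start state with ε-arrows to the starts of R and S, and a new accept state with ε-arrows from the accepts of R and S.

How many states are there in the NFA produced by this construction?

Building bottom-up:
Each of the 3 symbol leaves contributes a 2-state fragment.
  ad : 4 states
  a|ad : 8 states

8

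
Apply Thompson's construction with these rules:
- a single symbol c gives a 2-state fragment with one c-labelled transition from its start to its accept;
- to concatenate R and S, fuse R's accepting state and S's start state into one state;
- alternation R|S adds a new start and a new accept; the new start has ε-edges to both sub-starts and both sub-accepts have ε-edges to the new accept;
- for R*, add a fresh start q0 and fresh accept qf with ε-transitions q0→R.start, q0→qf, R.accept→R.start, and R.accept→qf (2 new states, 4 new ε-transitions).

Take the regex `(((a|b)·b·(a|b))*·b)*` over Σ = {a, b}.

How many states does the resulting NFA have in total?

17

Per subexpression:
Each of the 6 symbol leaves contributes a 2-state fragment.
  a|b — 6 states
  a|b — 6 states
  (a|b)·b·(a|b) — 12 states
  ((a|b)·b·(a|b))* — 14 states
  ((a|b)·b·(a|b))*·b — 15 states
  (((a|b)·b·(a|b))*·b)* — 17 states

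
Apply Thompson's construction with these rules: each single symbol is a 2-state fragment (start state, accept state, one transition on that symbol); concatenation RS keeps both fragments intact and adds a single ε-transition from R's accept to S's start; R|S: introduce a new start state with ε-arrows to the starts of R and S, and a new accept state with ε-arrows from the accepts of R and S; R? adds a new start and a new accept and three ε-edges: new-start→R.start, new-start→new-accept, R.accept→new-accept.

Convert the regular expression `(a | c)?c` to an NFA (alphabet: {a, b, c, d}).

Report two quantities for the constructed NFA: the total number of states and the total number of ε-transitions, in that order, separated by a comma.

Per subexpression:
Each of the 3 symbol leaves contributes 2 states and 0 ε-transitions.
  a | c = 6 states, 4 ε-transitions
  (a | c)? = 8 states, 7 ε-transitions
  (a | c)?c = 10 states, 8 ε-transitions

10, 8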